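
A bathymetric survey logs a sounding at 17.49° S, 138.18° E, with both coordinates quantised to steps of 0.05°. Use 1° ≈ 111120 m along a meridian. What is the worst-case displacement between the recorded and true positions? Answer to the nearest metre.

With a 0.05° grid the true value lies within half a step, ±0.05°/2 = ±0.025°, of the stored one.
North–south component: 0.025° × 111120 = 2778 m.
E–W at 17.49°: 0.025° × 111120 × cos 17.49° = 0.025 × 111120 × 0.9538 ≈ 2649.57 m.
Worst case both components are at the extreme and orthogonal: √(2778² + 2649.57²) ≈ 3838.95 m.

3839 metres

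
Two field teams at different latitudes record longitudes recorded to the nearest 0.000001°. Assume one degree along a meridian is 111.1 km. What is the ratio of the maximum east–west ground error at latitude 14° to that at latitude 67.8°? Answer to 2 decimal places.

Rounding to 6 decimal places leaves the longitude within ±5e-07° of the true value.
Error at 14° = 5e-07° × 111100 × cos 14° ≈ 0.05555 × 0.9703 = 0.0539 m.
At 67.8°: 5e-07° × 111100 × cos 67.8° = 5e-07 × 111100 × 0.3778 ≈ 0.020989 m.
The ratio reduces to cos 14° / cos 67.8° = 0.9703/0.3778 ≈ 2.5680.

2.57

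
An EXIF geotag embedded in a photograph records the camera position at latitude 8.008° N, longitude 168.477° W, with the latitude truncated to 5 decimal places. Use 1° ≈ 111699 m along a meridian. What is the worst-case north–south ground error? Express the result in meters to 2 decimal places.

Truncating at 5 decimal places can drop up to a full unit in the last place, so the latitude may be off by as much as 1e-05°.
North–south distance: 1e-05° × 111699 m/° = 1.11699 m.

1.12 meters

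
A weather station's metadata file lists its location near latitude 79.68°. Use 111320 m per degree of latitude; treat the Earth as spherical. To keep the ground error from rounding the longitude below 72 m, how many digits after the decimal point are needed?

At 79.68° one degree of longitude covers 111320 × cos 79.68° ≈ 111320 × 0.1791 ≈ 19942.5 m.
Rounding to N decimal places gives at most 0.5 × 10⁻ᴺ degrees of error, i.e. 0.5 × 10⁻ᴺ × 19942.5 m.
Need 0.5 × 19942.5 × 10⁻ᴺ ≤ 72 → 10⁻ᴺ ≤ 7.221e-03, so N ≥ 2.14.
So 3 decimal places suffice (9.97 m); 2 would allow up to 99.7 m.

3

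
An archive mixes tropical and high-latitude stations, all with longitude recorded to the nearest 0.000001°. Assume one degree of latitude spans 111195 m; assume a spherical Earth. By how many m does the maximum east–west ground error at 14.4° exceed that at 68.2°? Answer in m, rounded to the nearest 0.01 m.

Rounding to 6 decimal places leaves the longitude within ±5e-07° of the true value.
Error at 14.4° = 5e-07° × 111195 × cos 14.4° ≈ 0.055597 × 0.9686 = 0.053851 m.
Error at 68.2° = 5e-07° × 111195 × cos 68.2° ≈ 0.055597 × 0.3714 = 0.020647 m.
Difference: 0.053851 − 0.020647 = 0.033204 m.

0.03 m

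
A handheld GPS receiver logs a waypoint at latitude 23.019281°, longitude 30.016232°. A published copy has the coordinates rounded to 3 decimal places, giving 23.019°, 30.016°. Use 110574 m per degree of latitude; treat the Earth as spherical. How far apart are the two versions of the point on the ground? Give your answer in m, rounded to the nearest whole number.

39 m

The latitude changed by +0.000281° and the longitude by +0.000232°.
N–S: 0.000281° × 110574 m/° = 31.0713 m.
East–west at this latitude: 0.000232° × 110574 × cos 23.019° ≈ 0.000232 × 101770 = 23.6105 m.
Hypotenuse of the two orthogonal shifts: √(31.0713² + 23.6105²) = 39.0241 m.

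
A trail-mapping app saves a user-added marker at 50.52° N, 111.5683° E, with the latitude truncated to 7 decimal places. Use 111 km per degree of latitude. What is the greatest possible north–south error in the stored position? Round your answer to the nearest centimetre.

1 centimetres

Truncating at 7 decimal places can drop up to a full unit in the last place, so the latitude may be off by as much as 1e-07°.
North–south distance: 1e-07° × 111000 m/° = 0.0111 m.
That is 0.0111 m = 1.11 cm.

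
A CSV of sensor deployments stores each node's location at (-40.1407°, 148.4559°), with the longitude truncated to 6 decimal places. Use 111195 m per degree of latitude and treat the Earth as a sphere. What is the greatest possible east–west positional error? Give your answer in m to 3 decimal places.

Truncating at 6 decimal places can drop up to a full unit in the last place, so the longitude may be off by as much as 1e-06°.
At latitude 40.1407° a degree of longitude spans 111195 m × cos 40.1407° = 111195 × 0.7645 ≈ 85004.5 m.
So at most 1e-06° × 85004.5 ≈ 0.0850045 m east–west.

0.085 m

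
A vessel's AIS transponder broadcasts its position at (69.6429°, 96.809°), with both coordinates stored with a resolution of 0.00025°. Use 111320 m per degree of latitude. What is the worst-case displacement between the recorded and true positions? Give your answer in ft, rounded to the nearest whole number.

With a 0.00025° grid the true value lies within half a step, ±0.00025°/2 = ±0.000125°, of the stored one.
North–south component: 0.000125° × 111320 = 13.915 m.
East–west component at 69.6429°: 0.000125° × 111320 × cos 69.6429° ≈ 0.000125 × 38724.9 ≈ 4.84061 m.
The two errors are perpendicular, so the maximum displacement is √(13.915² + 4.84061²) ≈ 14.7329 m.
Converting: 14.7329 m × 3.2808 ft/m ≈ 48.336 ft.

48 ft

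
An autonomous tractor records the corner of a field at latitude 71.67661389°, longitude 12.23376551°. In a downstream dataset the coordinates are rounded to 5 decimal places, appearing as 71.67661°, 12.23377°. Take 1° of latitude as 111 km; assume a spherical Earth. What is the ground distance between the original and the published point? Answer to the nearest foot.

2 feet

The latitude changed by +0.00000389° and the longitude by -0.00000449°.
N–S: 0.00000389° × 111000 m/° = 0.43179 m.
East–west at this latitude: -0.00000449° × 111000 × cos 71.6766° ≈ -0.00000449 × 34896.2 = -0.156684 m.
Distance: √(0.43179² + 0.156684²) ≈ 0.459339 m.
In feet: 0.459339 m ÷ 0.3048 ≈ 1.507 ft.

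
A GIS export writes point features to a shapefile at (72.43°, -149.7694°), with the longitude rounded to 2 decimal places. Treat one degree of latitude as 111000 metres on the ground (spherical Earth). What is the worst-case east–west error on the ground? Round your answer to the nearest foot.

550 feet

Rounding to 2 decimal places leaves the longitude within ±0.005° of the true value.
One degree of longitude at 72.43° is 111000 × cos 72.43° ≈ 111000 × 0.3019 = 33507.7 m.
East–west error: 0.005° × 33507.7 m/° ≈ 167.538 m.
In feet: 167.538 m ÷ 0.3048 ≈ 549.67 ft.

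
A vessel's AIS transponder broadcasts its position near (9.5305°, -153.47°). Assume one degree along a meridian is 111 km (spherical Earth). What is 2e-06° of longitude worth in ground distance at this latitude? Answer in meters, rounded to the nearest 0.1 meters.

0.2 meters

At 9.5305° a degree of longitude is 111000 × cos 9.5305° ≈ 109468 m, so 2e-06° corresponds to 0.218936 m.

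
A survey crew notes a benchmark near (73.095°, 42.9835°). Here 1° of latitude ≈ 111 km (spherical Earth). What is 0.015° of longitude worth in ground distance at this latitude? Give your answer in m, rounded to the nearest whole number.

One degree of longitude here spans 111000 × cos 73.095° = 111000 × 0.2908 ≈ 32277.2 m; 0.015° of that is 484.158 m.

484 m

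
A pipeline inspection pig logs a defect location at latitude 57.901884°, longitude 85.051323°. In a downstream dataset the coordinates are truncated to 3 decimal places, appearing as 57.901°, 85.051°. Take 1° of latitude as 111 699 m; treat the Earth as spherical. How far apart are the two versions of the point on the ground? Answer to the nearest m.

Δlat = 57.901884 − 57.901 = +0.000884°; Δlon = 85.051323 − 85.051 = +0.000323°.
North–south shift: 0.000884 × 111699 = 98.7419 m.
E–W at 57.901°: 0.000323° × 111699 × cos 57.901° = 0.000323 × 111699 × 0.5314 ≈ 19.1717 m.
Distance: √(98.7419² + 19.1717²) ≈ 100.586 m.

101 m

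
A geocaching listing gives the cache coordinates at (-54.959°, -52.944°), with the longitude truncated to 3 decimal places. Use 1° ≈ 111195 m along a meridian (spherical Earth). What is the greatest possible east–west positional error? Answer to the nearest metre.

Truncating at 3 decimal places can drop up to a full unit in the last place, so the longitude may be off by as much as 0.001°.
At latitude 54.959° a degree of longitude spans 111195 m × cos 54.959° = 111195 × 0.5742 ≈ 63844 m.
East–west error: 0.001° × 63844 m/° ≈ 63.844 m.

64 metres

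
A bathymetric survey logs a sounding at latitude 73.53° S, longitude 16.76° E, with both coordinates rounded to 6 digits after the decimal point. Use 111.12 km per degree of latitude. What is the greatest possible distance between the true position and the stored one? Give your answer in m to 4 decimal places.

Rounding to 6 decimal places leaves each coordinate within ±5e-07° of the true value.
N–S: 5e-07° × 111120 m/° = 0.05556 m.
East–west component at 73.53°: 5e-07° × 111120 × cos 73.53° ≈ 5e-07 × 31504 ≈ 0.015752 m.
Combining orthogonally: (0.05556² + 0.015752²)^½ ≈ 0.0577498 m.

0.0577 m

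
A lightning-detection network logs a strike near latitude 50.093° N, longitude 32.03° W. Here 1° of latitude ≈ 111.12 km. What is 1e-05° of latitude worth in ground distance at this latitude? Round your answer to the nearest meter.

1 meters

Along a meridian 1e-05° is 1e-05 × 111120 = 1.1112 m.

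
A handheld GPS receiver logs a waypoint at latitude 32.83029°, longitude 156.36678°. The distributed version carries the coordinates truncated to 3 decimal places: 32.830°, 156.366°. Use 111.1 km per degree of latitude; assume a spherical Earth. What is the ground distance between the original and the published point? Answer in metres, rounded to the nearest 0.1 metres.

79.6 metres

Δlat = 32.83029 − 32.830 = +0.00029°; Δlon = 156.36678 − 156.366 = +0.00078°.
North–south shift: 0.00029 × 111100 = 32.219 m.
East–west at this latitude: 0.00078° × 111100 × cos 32.83° ≈ 0.00078 × 93355.4 = 72.8172 m.
Distance: √(32.219² + 72.8172²) ≈ 79.6267 m.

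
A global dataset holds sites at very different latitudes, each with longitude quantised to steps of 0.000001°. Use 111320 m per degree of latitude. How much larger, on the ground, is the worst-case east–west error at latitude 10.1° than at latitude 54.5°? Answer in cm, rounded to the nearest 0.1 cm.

2.2 cm

With a 0.000001° grid the true value lies within half a step, ±0.000001°/2 = ±5e-07°, of the stored one.
At 10.1°: 5e-07° × 111320 × cos 10.1° = 5e-07 × 111320 × 0.9845 ≈ 0.054797 m.
At 54.5°: 5e-07° × 111320 × cos 54.5° = 5e-07 × 111320 × 0.5807 ≈ 0.032322 m.
So the lower-latitude error exceeds the higher by 0.054797 − 0.032322 = 0.022476 m.
That is 0.0224755 m = 2.2476 cm.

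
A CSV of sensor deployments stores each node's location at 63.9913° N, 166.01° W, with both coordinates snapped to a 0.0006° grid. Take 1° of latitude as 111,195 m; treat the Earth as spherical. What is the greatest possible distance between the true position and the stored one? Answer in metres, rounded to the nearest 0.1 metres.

With a 0.0006° grid the true value lies within half a step, ±0.0006°/2 = ±0.0003°, of the stored one.
N–S: 0.0003° × 111195 m/° = 33.3585 m.
East–west component at 63.9913°: 0.0003° × 111195 × cos 63.9913° ≈ 0.0003 × 48759.9 ≈ 14.628 m.
Combining orthogonally: (33.3585² + 14.628²)^½ ≈ 36.4248 m.

36.4 metres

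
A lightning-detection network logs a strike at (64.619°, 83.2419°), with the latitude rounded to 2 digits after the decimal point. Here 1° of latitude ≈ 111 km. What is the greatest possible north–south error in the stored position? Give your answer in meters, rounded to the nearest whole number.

555 meters

Rounding to 2 decimal places leaves the latitude within ±0.005° of the true value.
So the N–S error is at most 0.005 × 111000 = 555 m.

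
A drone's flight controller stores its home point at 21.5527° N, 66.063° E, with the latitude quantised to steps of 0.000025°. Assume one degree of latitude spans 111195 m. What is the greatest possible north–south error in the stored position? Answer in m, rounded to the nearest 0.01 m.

1.39 m

With a 0.000025° grid the true value lies within half a step, ±0.000025°/2 = ±1.25e-05°, of the stored one.
North–south distance: 1.25e-05° × 111195 m/° = 1.38994 m.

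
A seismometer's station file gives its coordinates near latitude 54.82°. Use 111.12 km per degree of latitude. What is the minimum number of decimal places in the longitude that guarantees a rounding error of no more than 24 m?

At 54.82° one degree of longitude covers 111120 × cos 54.82° ≈ 111120 × 0.5761 ≈ 64021.5 m.
With N decimal places the half-ulp bound is 0.5·10⁻ᴺ°, or 0.5·10⁻ᴺ × 64021.5 m on the ground.
Setting 32010.7 × 10⁻ᴺ ≤ 24 gives 10ᴺ ≥ 1334, i.e. N ≥ 3.13.
At 3 places the error can reach 32 m, but 4 places keeps it to 3.2 m.

4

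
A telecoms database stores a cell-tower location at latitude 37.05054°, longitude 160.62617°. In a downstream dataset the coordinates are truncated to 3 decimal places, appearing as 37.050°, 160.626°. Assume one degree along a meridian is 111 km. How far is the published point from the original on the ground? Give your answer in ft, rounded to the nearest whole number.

The latitude changed by +0.00054° and the longitude by +0.00017°.
N–S: 0.00054° × 111000 m/° = 59.94 m.
East–west at this latitude: 0.00017° × 111000 × cos 37.05° ≈ 0.00017 × 88590.2 = 15.0603 m.
Combined displacement = (59.94² + 15.0603²)^½ ≈ 61.8031 m.
In feet: 61.8031 m ÷ 0.3048 ≈ 202.77 ft.

203 ft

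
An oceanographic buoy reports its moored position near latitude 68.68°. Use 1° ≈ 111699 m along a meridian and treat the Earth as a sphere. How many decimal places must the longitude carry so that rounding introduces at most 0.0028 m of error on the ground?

At 68.68° one degree of longitude covers 111699 × cos 68.68° ≈ 111699 × 0.3636 ≈ 40611.1 m.
N decimal places → at most half a unit in the last place, 0.5 × 10⁻ᴺ° = 40611.1/2 × 10⁻ᴺ m.
Setting 20305.6 × 10⁻ᴺ ≤ 0.0028 gives 10ᴺ ≥ 7.252e+06, i.e. N ≥ 6.86.
So 7 decimal places suffice (0.00203 m); 6 would allow up to 0.0203 m.

7 decimal places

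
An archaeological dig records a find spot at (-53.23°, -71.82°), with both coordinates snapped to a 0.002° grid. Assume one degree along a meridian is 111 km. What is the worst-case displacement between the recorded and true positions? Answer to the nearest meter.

With a 0.002° grid the true value lies within half a step, ±0.002°/2 = ±0.001°, of the stored one.
Latitude error → 0.001 × 111000 = 111 m along the meridian.
E–W at 53.23°: 0.001° × 111000 × cos 53.23° = 0.001 × 111000 × 0.5986 ≈ 66.4451 m.
The two errors are perpendicular, so the maximum displacement is √(111² + 66.4451²) ≈ 129.367 m.

129 meters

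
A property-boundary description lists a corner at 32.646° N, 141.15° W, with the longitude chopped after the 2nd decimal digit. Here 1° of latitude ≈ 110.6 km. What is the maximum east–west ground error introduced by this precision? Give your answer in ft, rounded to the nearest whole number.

3055 ft

Truncating at 2 decimal places can drop up to a full unit in the last place, so the longitude may be off by as much as 0.01°.
One degree of longitude at 32.646° is 110600 × cos 32.646° ≈ 110600 × 0.8420 = 93127.4 m.
Maximum E–W displacement: 0.01 × 93127.4 = 931.274 m.
In feet: 931.274 m ÷ 0.3048 ≈ 3055.4 ft.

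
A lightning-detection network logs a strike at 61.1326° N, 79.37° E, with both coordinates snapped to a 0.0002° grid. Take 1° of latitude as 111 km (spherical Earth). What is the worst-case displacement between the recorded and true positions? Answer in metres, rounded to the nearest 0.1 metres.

12.3 metres

With a 0.0002° grid the true value lies within half a step, ±0.0002°/2 = ±0.0001°, of the stored one.
North–south component: 0.0001° × 111000 = 11.1 m.
East–west component at 61.1326°: 0.0001° × 111000 × cos 61.1326° ≈ 0.0001 × 53589 ≈ 5.3589 m.
The two errors are perpendicular, so the maximum displacement is √(11.1² + 5.3589²) ≈ 12.3259 m.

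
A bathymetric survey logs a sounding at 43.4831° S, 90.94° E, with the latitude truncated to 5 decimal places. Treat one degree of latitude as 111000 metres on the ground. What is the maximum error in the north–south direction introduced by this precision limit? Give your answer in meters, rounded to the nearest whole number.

Truncating at 5 decimal places can drop up to a full unit in the last place, so the latitude may be off by as much as 1e-05°.
Along the meridian that is 1e-05° × 111000 m/° = 1.11 m.

1 meters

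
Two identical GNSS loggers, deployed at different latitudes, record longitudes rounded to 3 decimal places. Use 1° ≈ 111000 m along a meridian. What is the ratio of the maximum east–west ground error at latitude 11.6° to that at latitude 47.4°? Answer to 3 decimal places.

1.447

Rounding to 3 decimal places leaves the longitude within ±0.0005° of the true value.
At 11.6°: 0.0005° × 111000 × cos 11.6° = 0.0005 × 111000 × 0.9796 ≈ 54.366 m.
At 47.4°: 0.0005° × 111000 × cos 47.4° = 0.0005 × 111000 × 0.6769 ≈ 37.567 m.
Ratio: 54.366 / 37.567 = cos 11.6° / cos 47.4° ≈ 1.4472.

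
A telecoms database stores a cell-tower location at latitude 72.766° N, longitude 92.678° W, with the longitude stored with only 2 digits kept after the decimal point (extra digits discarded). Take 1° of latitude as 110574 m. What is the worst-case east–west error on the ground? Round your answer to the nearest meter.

328 meters

Truncating at 2 decimal places can drop up to a full unit in the last place, so the longitude may be off by as much as 0.01°.
Parallels shrink by cos φ, so at 72.766° a degree of longitude is 110574 × 0.2963 ≈ 32760.3 m.
Maximum E–W displacement: 0.01 × 32760.3 = 327.603 m.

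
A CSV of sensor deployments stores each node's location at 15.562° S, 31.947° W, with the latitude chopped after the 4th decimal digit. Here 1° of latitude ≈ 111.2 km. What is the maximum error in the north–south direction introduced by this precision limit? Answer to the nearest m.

Truncating at 4 decimal places can drop up to a full unit in the last place, so the latitude may be off by as much as 0.0001°.
So the N–S error is at most 0.0001 × 111200 = 11.12 m.

11 m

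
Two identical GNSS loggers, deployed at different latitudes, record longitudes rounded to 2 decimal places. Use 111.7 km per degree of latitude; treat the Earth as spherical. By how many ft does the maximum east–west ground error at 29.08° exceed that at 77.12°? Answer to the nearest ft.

1193 ft

Rounding to 2 decimal places leaves the longitude within ±0.005° of the true value.
Error at 29.08° = 0.005° × 111700 × cos 29.08° ≈ 558.5 × 0.8739 = 488.1 m.
Error at 77.12° = 0.005° × 111700 × cos 77.12° ≈ 558.5 × 0.2229 = 124.5 m.
Difference: 488.1 − 124.5 = 363.6 m.
In feet: 363.601 m ÷ 0.3048 ≈ 1192.9 ft.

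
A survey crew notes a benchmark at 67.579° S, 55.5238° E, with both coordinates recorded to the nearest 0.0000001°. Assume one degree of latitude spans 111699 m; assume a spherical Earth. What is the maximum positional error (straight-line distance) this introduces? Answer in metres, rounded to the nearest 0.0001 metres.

Rounding to 7 decimal places leaves each coordinate within ±5e-08° of the true value.
Latitude error → 5e-08 × 111699 = 0.00558495 m along the meridian.
East–west component at 67.579°: 5e-08° × 111699 × cos 67.579° ≈ 5e-08 × 42603 ≈ 0.00213015 m.
Combining orthogonally: (0.00558495² + 0.00213015²)^½ ≈ 0.00597739 m.

0.0060 metres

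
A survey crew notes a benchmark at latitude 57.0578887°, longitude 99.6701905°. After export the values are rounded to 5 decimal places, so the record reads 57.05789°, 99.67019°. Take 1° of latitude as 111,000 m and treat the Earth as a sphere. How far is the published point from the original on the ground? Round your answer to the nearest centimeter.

15 centimeters

The latitude changed by -0.0000013° and the longitude by +0.0000005°.
N–S: -0.0000013° × 111000 m/° = -0.1443 m.
E–W at 57.0579°: 0.0000005° × 111000 × cos 57.0579° = 0.0000005 × 111000 × 0.5438 ≈ 0.0301804 m.
Combined displacement = (0.1443² + 0.0301804²)^½ ≈ 0.147422 m.
That is 0.147422 m = 14.742 cm.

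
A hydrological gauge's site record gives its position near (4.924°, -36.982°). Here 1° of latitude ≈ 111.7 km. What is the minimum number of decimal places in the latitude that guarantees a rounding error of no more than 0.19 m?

One degree of latitude covers 111700 m.
N decimal places → at most half a unit in the last place, 0.5 × 10⁻ᴺ° = 111700/2 × 10⁻ᴺ m.
Setting 55850 × 10⁻ᴺ ≤ 0.19 gives 10ᴺ ≥ 2.939e+05, i.e. N ≥ 5.47.
At 5 places the error can reach 0.558 m, but 6 places keeps it to 0.0558 m.

6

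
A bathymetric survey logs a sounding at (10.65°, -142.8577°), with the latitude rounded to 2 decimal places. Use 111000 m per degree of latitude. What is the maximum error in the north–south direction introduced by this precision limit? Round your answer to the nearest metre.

555 metres

Rounding to 2 decimal places leaves the latitude within ±0.005° of the true value.
North–south distance: 0.005° × 111000 m/° = 555 m.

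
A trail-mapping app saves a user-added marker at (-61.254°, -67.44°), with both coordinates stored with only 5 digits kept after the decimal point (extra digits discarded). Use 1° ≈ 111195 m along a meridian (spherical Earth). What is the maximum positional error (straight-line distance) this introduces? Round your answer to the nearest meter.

1 meters

Truncating at 5 decimal places can drop up to a full unit in the last place, so each coordinate may be off by as much as 1e-05°.
N–S: 1e-05° × 111195 m/° = 1.11195 m.
Longitude error → 1e-05 × 111195 × cos 61.254° = 1e-05 × 111195 × 0.4809 ≈ 0.534767 m.
Combining orthogonally: (1.11195² + 0.534767²)^½ ≈ 1.23386 m.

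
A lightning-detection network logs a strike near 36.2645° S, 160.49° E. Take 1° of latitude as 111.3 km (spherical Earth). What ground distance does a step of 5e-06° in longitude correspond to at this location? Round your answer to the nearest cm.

At 36.2645° a degree of longitude is 111300 × cos 36.2645° ≈ 89740.6 m, so 5e-06° corresponds to 0.448703 m.
That is 0.448703 m = 44.87 cm.

45 cm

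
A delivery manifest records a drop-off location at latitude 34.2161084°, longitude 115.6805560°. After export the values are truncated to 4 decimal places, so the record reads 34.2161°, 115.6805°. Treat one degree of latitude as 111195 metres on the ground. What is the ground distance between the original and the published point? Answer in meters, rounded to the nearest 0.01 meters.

5.23 meters

The latitude changed by +0.0000084° and the longitude by +0.0000560°.
N–S: 0.0000084° × 111195 m/° = 0.934038 m.
East–west at this latitude: 0.0000560° × 111195 × cos 34.2161° ≈ 0.0000560 × 91949.7 = 5.14918 m.
Combined displacement = (0.934038² + 5.14918²)^½ ≈ 5.23321 m.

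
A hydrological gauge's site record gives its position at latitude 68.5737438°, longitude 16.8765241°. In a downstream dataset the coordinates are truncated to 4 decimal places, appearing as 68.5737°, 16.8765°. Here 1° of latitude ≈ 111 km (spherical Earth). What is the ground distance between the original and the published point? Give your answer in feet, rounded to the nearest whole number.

The latitude changed by +0.0000438° and the longitude by +0.0000241°.
North–south shift: 0.0000438 × 111000 = 4.8618 m.
East–west at this latitude: 0.0000241° × 111000 × cos 68.5737° ≈ 0.0000241 × 40548.8 = 0.977225 m.
Distance: √(4.8618² + 0.977225²) ≈ 4.95904 m.
In feet: 4.95904 m ÷ 0.3048 ≈ 16.27 ft.

16 feet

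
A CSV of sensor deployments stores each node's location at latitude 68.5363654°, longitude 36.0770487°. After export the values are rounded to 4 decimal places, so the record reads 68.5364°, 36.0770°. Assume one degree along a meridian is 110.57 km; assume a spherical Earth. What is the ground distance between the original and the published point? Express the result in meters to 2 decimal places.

4.30 meters

Δlat = 68.5363654 − 68.5364 = -0.0000346°; Δlon = 36.0770487 − 36.0770 = +0.0000487°.
North–south shift: -0.0000346 × 110570 = -3.82572 m.
East–west at this latitude: 0.0000487° × 110570 × cos 68.5364° ≈ 0.0000487 × 40458.7 = 1.97034 m.
Hypotenuse of the two orthogonal shifts: √(3.82572² + 1.97034²) = 4.3033 m.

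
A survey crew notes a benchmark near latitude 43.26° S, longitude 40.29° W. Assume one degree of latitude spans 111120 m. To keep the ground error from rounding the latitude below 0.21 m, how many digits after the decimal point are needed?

One degree of latitude covers 111120 m.
N decimal places → at most half a unit in the last place, 0.5 × 10⁻ᴺ° = 111120/2 × 10⁻ᴺ m.
Need 0.5 × 111120 × 10⁻ᴺ ≤ 0.21 → 10⁻ᴺ ≤ 3.780e-06, so N ≥ 5.42.
N = 5 would give 0.556 m (too coarse); N = 6 gives 0.0556 m ≤ 0.21 m.

6 decimal places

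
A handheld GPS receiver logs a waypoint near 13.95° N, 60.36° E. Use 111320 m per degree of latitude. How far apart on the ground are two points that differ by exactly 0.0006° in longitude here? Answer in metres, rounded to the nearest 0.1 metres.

64.8 metres

At 13.95° a degree of longitude is 111320 × cos 13.95° ≈ 108037 m, so 0.0006° corresponds to 64.8221 m.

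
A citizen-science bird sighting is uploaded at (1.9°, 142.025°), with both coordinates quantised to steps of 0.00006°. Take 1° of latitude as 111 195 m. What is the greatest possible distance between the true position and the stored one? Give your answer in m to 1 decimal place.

With a 0.00006° grid the true value lies within half a step, ±0.00006°/2 = ±3e-05°, of the stored one.
North–south component: 3e-05° × 111195 = 3.33585 m.
East–west component at 1.9°: 3e-05° × 111195 × cos 1.9° ≈ 3e-05 × 111134 ≈ 3.33402 m.
Worst case both components are at the extreme and orthogonal: √(3.33585² + 3.33402²) ≈ 4.71631 m.

4.7 m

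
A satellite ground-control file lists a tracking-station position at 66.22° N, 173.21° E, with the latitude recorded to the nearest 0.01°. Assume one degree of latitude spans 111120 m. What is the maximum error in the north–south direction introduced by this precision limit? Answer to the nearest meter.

556 meters

Rounding to 2 decimal places leaves the latitude within ±0.005° of the true value.
Along the meridian that is 0.005° × 111120 m/° = 555.6 m.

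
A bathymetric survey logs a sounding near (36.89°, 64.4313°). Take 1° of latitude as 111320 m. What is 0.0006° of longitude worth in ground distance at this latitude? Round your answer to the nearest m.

One degree of longitude here spans 111320 × cos 36.89° = 111320 × 0.7998 ≈ 89032.6 m; 0.0006° of that is 53.4195 m.

53 m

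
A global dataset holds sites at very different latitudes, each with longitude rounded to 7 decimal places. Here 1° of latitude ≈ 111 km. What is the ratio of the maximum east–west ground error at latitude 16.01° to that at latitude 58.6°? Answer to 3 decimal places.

Rounding to 7 decimal places leaves the longitude within ±5e-08° of the true value.
Error at 16.01° = 5e-08° × 111000 × cos 16.01° ≈ 0.00555 × 0.9612 = 0.0053347 m.
Error at 58.6° = 5e-08° × 111000 × cos 58.6° ≈ 0.00555 × 0.5210 = 0.0028916 m.
The ratio reduces to cos 16.01° / cos 58.6° = 0.9612/0.5210 ≈ 1.8449.

1.845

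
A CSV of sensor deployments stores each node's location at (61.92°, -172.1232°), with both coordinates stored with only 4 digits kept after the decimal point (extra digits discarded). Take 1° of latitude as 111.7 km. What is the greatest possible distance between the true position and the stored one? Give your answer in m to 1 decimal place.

12.3 m

Truncating at 4 decimal places can drop up to a full unit in the last place, so each coordinate may be off by as much as 0.0001°.
Latitude error → 0.0001 × 111700 = 11.17 m along the meridian.
East–west component at 61.92°: 0.0001° × 111700 × cos 61.92° ≈ 0.0001 × 52577.6 ≈ 5.25776 m.
The two errors are perpendicular, so the maximum displacement is √(11.17² + 5.25776²) ≈ 12.3456 m.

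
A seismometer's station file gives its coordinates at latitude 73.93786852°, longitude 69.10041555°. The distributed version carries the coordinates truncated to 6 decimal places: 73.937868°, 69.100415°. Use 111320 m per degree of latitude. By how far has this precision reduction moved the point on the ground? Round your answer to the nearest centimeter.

6 centimeters

Δlat = 73.93786852 − 73.937868 = +0.00000052°; Δlon = 69.10041555 − 69.100415 = +0.00000055°.
North–south shift: 0.00000052 × 111320 = 0.0578864 m.
E–W at 73.9379°: 0.00000055° × 111320 × cos 73.9379° = 0.00000055 × 111320 × 0.2767 ≈ 0.01694 m.
Hypotenuse of the two orthogonal shifts: √(0.0578864² + 0.01694²) = 0.0603142 m.
That is 0.0603142 m = 6.0314 cm.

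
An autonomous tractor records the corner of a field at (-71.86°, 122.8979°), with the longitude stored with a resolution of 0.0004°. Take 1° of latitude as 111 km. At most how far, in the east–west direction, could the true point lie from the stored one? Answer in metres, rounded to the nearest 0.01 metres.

6.91 metres

With a 0.0004° grid the true value lies within half a step, ±0.0004°/2 = ±0.0002°, of the stored one.
At latitude 71.86° a degree of longitude spans 111000 m × cos 71.86° = 111000 × 0.3113 ≈ 34558.7 m.
So at most 0.0002° × 34558.7 ≈ 6.91175 m east–west.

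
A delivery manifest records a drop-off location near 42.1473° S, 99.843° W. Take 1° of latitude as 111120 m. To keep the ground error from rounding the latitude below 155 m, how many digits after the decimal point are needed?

3 decimal places

One degree of latitude covers 111120 m.
Rounding to N decimal places gives at most 0.5 × 10⁻ᴺ degrees of error, i.e. 0.5 × 10⁻ᴺ × 111120 m.
Setting 55560 × 10⁻ᴺ ≤ 155 gives 10ᴺ ≥ 358.5, i.e. N ≥ 2.55.
So 3 decimal places suffice (55.6 m); 2 would allow up to 556 m.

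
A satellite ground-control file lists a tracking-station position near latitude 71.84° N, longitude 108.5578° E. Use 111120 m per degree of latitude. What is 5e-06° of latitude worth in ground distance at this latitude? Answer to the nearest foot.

Along a meridian 5e-06° is 5e-06 × 111120 = 0.5556 m.
Converting: 0.5556 m × 3.2808 ft/m ≈ 1.8228 ft.

2 feet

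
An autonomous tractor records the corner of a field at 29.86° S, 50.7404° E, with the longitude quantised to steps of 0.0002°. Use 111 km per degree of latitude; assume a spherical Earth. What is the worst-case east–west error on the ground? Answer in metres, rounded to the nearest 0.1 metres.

With a 0.0002° grid the true value lies within half a step, ±0.0002°/2 = ±0.0001°, of the stored one.
Parallels shrink by cos φ, so at 29.86° a degree of longitude is 111000 × 0.8672 ≈ 96264.1 m.
So at most 0.0001° × 96264.1 ≈ 9.62641 m east–west.

9.6 metres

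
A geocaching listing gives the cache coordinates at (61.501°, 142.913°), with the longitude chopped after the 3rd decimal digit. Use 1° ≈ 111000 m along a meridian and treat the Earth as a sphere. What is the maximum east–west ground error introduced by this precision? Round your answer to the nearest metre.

53 metres

Truncating at 3 decimal places can drop up to a full unit in the last place, so the longitude may be off by as much as 0.001°.
At latitude 61.501° a degree of longitude spans 111000 m × cos 61.501° = 111000 × 0.4771 ≈ 52962.9 m.
So at most 0.001° × 52962.9 ≈ 52.9629 m east–west.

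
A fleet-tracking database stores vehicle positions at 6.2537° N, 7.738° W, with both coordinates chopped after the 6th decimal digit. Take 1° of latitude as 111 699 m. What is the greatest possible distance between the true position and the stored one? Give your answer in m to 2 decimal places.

Truncating at 6 decimal places can drop up to a full unit in the last place, so each coordinate may be off by as much as 1e-06°.
Latitude error → 1e-06 × 111699 = 0.111699 m along the meridian.
East–west component at 6.2537°: 1e-06° × 111699 × cos 6.2537° ≈ 1e-06 × 111034 ≈ 0.111034 m.
Combining orthogonally: (0.111699² + 0.111034²)^½ ≈ 0.157497 m.

0.16 m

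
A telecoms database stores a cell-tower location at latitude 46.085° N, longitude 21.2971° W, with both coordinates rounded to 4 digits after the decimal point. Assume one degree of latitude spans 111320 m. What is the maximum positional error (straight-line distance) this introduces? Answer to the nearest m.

7 m

Rounding to 4 decimal places leaves each coordinate within ±5e-05° of the true value.
Latitude error → 5e-05 × 111320 = 5.566 m along the meridian.
Longitude error → 5e-05 × 111320 × cos 46.085° = 5e-05 × 111320 × 0.6936 ≈ 3.86052 m.
Worst case both components are at the extreme and orthogonal: √(5.566² + 3.86052²) ≈ 6.77377 m.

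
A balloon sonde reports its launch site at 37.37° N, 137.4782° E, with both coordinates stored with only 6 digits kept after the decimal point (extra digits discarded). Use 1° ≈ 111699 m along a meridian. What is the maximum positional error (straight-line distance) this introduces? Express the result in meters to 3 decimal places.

Truncating at 6 decimal places can drop up to a full unit in the last place, so each coordinate may be off by as much as 1e-06°.
North–south component: 1e-06° × 111699 = 0.111699 m.
Longitude error → 1e-06 × 111699 × cos 37.37° = 1e-06 × 111699 × 0.7947 ≈ 0.0887708 m.
Combining orthogonally: (0.111699² + 0.0887708²)^½ ≈ 0.142678 m.

0.143 meters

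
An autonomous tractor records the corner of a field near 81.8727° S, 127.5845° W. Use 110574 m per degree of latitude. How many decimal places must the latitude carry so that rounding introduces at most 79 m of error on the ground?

3 decimal places

One degree of latitude covers 110574 m.
Rounding to N decimal places gives at most 0.5 × 10⁻ᴺ degrees of error, i.e. 0.5 × 10⁻ᴺ × 110574 m.
Need 0.5 × 110574 × 10⁻ᴺ ≤ 79 → 10⁻ᴺ ≤ 1.429e-03, so N ≥ 2.84.
So 3 decimal places suffice (55.3 m); 2 would allow up to 553 m.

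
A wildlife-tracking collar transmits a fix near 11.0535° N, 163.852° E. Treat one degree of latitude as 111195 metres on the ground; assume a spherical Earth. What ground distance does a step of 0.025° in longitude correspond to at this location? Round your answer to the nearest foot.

8951 feet

0.025° of longitude at 11.0535° is 0.025 × 111195 × cos 11.0535° ≈ 0.025 × 109132 = 2728.3 m.
Converting: 2728.3 m × 3.2808 ft/m ≈ 8951.1 ft.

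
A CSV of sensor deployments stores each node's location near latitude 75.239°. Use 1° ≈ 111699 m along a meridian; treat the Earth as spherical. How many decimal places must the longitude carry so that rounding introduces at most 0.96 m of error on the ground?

5

At 75.239° one degree of longitude covers 111699 × cos 75.239° ≈ 111699 × 0.2548 ≈ 28459.5 m.
N decimal places → at most half a unit in the last place, 0.5 × 10⁻ᴺ° = 28459.5/2 × 10⁻ᴺ m.
Need 0.5 × 28459.5 × 10⁻ᴺ ≤ 0.96 → 10⁻ᴺ ≤ 6.746e-05, so N ≥ 4.17.
So 5 decimal places suffice (0.142 m); 4 would allow up to 1.42 m.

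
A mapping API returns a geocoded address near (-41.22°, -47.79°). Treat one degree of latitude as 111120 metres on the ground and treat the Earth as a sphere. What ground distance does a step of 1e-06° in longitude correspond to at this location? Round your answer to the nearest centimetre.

8 centimetres

One degree of longitude here spans 111120 × cos 41.22° = 111120 × 0.7522 ≈ 83582.8 m; 1e-06° of that is 0.0835828 m.
That is 0.0835828 m = 8.3583 cm.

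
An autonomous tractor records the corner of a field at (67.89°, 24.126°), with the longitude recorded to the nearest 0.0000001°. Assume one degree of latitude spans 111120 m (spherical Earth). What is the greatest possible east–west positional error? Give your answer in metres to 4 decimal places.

Rounding to 7 decimal places leaves the longitude within ±5e-08° of the true value.
One degree of longitude at 67.89° is 111120 × cos 67.89° ≈ 111120 × 0.3764 = 41824 m.
Maximum E–W displacement: 5e-08 × 41824 = 0.0020912 m.

0.0021 metres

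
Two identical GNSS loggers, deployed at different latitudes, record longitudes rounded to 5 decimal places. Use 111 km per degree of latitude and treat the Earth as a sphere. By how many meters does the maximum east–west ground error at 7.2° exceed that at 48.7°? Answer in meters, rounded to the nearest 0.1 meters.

Rounding to 5 decimal places leaves the longitude within ±5e-06° of the true value.
At 7.2°: 5e-06° × 111000 × cos 7.2° = 5e-06 × 111000 × 0.9921 ≈ 0.55062 m.
Error at 48.7° = 5e-06° × 111000 × cos 48.7° ≈ 0.555 × 0.6600 = 0.3663 m.
So the lower-latitude error exceeds the higher by 0.55062 − 0.3663 = 0.18432 m.

0.2 meters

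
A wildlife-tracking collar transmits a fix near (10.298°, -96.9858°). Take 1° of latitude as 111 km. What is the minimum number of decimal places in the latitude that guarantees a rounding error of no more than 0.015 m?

7 decimal places

One degree of latitude covers 111000 m.
Rounding to N decimal places gives at most 0.5 × 10⁻ᴺ degrees of error, i.e. 0.5 × 10⁻ᴺ × 111000 m.
Need 0.5 × 111000 × 10⁻ᴺ ≤ 0.015 → 10⁻ᴺ ≤ 2.703e-07, so N ≥ 6.57.
N = 6 would give 0.0555 m (too coarse); N = 7 gives 0.00555 m ≤ 0.015 m.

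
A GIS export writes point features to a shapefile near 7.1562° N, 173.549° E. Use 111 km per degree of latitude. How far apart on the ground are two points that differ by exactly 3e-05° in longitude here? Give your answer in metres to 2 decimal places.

One degree of longitude here spans 111000 × cos 7.1562° = 111000 × 0.9922 ≈ 110135 m; 3e-05° of that is 3.30406 m.

3.30 metres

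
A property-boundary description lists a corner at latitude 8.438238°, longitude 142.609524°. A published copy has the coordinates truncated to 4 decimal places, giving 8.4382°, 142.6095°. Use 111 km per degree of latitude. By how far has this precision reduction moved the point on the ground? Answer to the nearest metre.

Δlat = 8.438238 − 8.4382 = +0.000038°; Δlon = 142.609524 − 142.6095 = +0.000024°.
N–S: 0.000038° × 111000 m/° = 4.218 m.
E–W at 8.4382°: 0.000024° × 111000 × cos 8.4382° = 0.000024 × 111000 × 0.9892 ≈ 2.63516 m.
Distance: √(4.218² + 2.63516²) ≈ 4.97349 m.

5 metres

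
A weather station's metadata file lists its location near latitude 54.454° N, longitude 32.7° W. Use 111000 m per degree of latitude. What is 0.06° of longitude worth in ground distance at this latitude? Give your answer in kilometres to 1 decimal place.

At 54.454° a degree of longitude is 111000 × cos 54.454° ≈ 64530.6 m, so 0.06° corresponds to 3871.83 m.
That is 3871.83 m = 3.8718 km.

3.9 kilometres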